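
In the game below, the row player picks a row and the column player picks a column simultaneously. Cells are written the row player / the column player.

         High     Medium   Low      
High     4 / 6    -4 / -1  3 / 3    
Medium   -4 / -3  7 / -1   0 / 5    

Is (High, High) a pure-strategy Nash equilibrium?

Yes

Holding the column player at High: the row player gets 4 from High, versus -4 from Medium. No profitable deviation for the row player.
Holding the row player at High: the column player gets 6 from High, versus -1 from Medium, 3 from Low. No profitable deviation for the column player either.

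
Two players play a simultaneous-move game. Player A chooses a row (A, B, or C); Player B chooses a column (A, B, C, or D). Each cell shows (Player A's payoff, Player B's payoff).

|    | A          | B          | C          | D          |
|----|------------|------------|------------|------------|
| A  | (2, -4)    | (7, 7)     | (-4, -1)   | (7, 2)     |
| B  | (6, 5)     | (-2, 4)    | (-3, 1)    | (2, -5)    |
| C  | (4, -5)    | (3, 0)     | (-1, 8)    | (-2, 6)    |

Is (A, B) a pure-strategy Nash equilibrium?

Yes

Holding Player B at B: Player A gets 7 from A, versus -2 from B, 3 from C. No profitable deviation for Player A.
Holding Player A at A: Player B gets 7 from B, versus -4 from A, -1 from C, 2 from D. No profitable deviation for Player B either.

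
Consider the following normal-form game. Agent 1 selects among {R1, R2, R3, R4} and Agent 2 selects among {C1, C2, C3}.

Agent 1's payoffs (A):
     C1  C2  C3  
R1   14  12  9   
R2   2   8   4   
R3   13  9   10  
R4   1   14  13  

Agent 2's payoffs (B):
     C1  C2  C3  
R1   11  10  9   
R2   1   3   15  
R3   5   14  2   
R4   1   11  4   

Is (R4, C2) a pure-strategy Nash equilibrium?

Holding Agent 2 at C2: Agent 1 gets 14 from R4, versus 12 from R1, 8 from R2, 9 from R3. No profitable deviation for Agent 1.
Holding Agent 1 at R4: Agent 2 gets 11 from C2, versus 1 from C1, 4 from C3. No profitable deviation for Agent 2 either.

Yes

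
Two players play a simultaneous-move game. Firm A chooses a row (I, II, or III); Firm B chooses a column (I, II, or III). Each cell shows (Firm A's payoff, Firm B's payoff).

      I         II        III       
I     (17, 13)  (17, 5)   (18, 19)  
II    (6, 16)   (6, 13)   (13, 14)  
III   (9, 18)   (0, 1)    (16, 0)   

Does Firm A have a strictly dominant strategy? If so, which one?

I

A strategy is strictly dominant if it gives Firm A a strictly higher payoff than every other strategy, against every choice by the opponent.
I strictly dominates: vs I: 17 > each of {6, 9}; vs II: 17 > each of {6, 0}; vs III: 18 > each of {13, 16}.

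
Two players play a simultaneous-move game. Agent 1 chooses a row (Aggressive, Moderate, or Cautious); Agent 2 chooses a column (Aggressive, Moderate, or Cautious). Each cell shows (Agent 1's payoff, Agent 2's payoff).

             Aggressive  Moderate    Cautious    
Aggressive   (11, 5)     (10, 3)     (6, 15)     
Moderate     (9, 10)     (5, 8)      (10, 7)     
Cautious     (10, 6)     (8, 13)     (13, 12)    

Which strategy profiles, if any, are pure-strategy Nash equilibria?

None

A profile is a Nash equilibrium when each player is best-responding to the other.
Agent 1's best responses — vs Aggressive: Aggressive (payoff 11); vs Moderate: Aggressive (payoff 10); vs Cautious: Cautious (payoff 13).
Agent 2's best responses — vs Aggressive: Cautious (payoff 15); vs Moderate: Aggressive (payoff 10); vs Cautious: Moderate (payoff 13).
No cell has both players best-responding. For instance, Agent 1's best reply to Moderate is Aggressive, but against Aggressive Agent 2 prefers Cautious over Moderate.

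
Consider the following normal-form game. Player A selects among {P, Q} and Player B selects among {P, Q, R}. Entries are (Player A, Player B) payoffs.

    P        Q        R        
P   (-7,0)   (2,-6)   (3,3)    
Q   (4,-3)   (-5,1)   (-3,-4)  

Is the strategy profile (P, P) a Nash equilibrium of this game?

No

Holding Player B at P: Player A gets -7 from P but could get 4 by switching to Q. Player A has a profitable deviation.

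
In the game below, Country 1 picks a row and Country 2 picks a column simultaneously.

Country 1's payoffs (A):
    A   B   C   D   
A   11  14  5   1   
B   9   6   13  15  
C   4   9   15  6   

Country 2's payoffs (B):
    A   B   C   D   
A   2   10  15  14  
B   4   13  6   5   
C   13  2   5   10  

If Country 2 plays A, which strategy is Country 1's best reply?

With Country 2 fixed at A, Country 1's payoffs are: A → 11, B → 9, C → 4.
The maximum is 11, achieved by A.

A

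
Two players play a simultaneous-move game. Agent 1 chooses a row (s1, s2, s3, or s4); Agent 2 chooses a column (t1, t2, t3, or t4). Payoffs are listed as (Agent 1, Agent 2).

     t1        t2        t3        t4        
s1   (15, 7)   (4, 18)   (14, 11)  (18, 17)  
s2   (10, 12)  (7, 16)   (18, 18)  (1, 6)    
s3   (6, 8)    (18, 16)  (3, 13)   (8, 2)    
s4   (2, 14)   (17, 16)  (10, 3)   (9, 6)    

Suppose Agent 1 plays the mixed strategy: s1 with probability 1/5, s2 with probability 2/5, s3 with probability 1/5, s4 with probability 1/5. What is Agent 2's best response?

t2

Compute Agent 2's expected payoff from each pure strategy against the given mix.
t1: (1/5)·7 + (2/5)·12 + (1/5)·8 + (1/5)·14 = 53/5
t2: (1/5)·18 + (2/5)·16 + (1/5)·16 + (1/5)·16 = 82/5
t3: (1/5)·11 + (2/5)·18 + (1/5)·13 + (1/5)·3 = 63/5
t4: (1/5)·17 + (2/5)·6 + (1/5)·2 + (1/5)·6 = 37/5
Highest expected payoff is 82/5, from t2.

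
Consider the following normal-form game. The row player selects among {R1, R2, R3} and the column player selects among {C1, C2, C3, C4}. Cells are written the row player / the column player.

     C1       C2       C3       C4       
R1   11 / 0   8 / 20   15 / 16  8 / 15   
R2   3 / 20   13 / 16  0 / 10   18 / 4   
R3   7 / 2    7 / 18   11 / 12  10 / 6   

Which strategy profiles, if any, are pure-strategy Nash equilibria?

None

A profile is a Nash equilibrium when each player is best-responding to the other.
The row player's best responses — vs C1: R1 (payoff 11); vs C2: R2 (payoff 13); vs C3: R1 (payoff 15); vs C4: R2 (payoff 18).
The column player's best responses — vs R1: C2 (payoff 20); vs R2: C1 (payoff 20); vs R3: C2 (payoff 18).
No cell has both players best-responding. For instance, the row player's best reply to C1 is R1, but against R1 the column player prefers C2 over C1.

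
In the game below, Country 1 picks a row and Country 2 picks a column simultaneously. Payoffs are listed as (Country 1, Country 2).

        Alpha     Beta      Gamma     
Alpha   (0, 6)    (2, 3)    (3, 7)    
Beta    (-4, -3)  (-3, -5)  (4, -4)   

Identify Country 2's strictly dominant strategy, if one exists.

No strictly dominant strategy

Check whether one of Country 2's strategies beats all alternatives regardless of what the opponent does.
Alpha is not dominant: against Alpha, Gamma gives 7 > 6.
Beta is not dominant: against Alpha, Alpha gives 6 > 3.
Gamma is not dominant: against Beta, Alpha gives -3 > -4.
No single strategy is best against every opponent action.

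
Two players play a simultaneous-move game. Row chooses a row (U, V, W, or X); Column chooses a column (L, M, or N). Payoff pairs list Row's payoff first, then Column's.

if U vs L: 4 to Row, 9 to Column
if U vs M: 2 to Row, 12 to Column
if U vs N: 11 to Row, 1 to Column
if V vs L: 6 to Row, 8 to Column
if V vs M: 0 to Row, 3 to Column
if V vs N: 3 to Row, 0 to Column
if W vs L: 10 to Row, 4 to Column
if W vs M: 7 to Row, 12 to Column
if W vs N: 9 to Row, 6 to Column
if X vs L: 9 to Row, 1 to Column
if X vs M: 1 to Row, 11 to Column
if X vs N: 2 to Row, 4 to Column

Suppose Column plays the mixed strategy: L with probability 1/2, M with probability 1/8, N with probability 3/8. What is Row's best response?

Row's best reply maximizes expected payoff against the mix.
U: (1/2)·4 + (1/8)·2 + (3/8)·11 = 51/8
V: (1/2)·6 + (1/8)·0 + (3/8)·3 = 33/8
W: (1/2)·10 + (1/8)·7 + (3/8)·9 = 37/4
X: (1/2)·9 + (1/8)·1 + (3/8)·2 = 43/8
Highest expected payoff is 37/4, from W.

W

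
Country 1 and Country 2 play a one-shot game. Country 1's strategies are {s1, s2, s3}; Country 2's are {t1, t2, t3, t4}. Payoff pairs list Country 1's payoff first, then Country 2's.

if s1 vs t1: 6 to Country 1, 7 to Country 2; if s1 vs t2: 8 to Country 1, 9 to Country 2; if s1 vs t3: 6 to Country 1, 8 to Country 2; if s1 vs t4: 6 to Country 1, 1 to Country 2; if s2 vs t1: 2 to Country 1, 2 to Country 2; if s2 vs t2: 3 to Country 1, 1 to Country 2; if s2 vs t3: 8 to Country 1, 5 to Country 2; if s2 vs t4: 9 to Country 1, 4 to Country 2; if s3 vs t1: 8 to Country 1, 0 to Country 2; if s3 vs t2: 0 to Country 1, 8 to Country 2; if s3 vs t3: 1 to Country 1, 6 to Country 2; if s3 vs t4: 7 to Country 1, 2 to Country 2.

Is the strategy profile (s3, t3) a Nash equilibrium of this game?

No

Holding Country 2 at t3: Country 1 gets 1 from s3 but could get 8 by switching to s2. Country 1 has a profitable deviation.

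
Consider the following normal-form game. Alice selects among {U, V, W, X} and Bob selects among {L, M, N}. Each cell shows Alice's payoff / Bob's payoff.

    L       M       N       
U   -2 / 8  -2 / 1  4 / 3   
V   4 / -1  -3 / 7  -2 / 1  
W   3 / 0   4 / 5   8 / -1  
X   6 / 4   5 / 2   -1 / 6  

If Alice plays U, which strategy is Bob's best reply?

L

With Alice fixed at U, Bob's payoffs are: L → 8, M → 1, N → 3.
The maximum is 8, achieved by L.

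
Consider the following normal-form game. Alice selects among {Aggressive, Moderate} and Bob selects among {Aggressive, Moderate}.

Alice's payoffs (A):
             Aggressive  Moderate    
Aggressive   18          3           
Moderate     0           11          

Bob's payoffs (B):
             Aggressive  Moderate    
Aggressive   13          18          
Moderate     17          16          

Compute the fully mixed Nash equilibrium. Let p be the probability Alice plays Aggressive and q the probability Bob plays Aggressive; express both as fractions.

p = 1/6, q = 4/13

Each player's mixing probability is pinned down by making the *other* player indifferent.
Bob indifferent between Aggressive and Moderate: p·13 + (1−p)·17 = p·18 + (1−p)·16 ⟹ 17 + (-4)p = 16 + 2p ⟹ p = 1/6.
Alice indifferent between Aggressive and Moderate: q·18 + (1−q)·3 = q·0 + (1−q)·11 ⟹ 3 + 15q = 11 + (-11)q ⟹ q = 4/13.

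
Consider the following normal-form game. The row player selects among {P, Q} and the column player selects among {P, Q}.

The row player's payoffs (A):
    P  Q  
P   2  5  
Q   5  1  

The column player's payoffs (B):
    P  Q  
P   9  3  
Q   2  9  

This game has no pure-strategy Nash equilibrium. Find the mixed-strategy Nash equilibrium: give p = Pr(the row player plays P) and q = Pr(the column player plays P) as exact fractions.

In a mixed NE each player is indifferent between their pure strategies, so the opponent's mix sets the indifference.
The column player indifferent between P and Q: p·9 + (1−p)·2 = p·3 + (1−p)·9 ⟹ 2 + 7p = 9 + (-6)p ⟹ p = 7/13.
The row player indifferent between P and Q: q·2 + (1−q)·5 = q·5 + (1−q)·1 ⟹ 5 + (-3)q = 1 + 4q ⟹ q = 4/7.

p = 7/13, q = 4/7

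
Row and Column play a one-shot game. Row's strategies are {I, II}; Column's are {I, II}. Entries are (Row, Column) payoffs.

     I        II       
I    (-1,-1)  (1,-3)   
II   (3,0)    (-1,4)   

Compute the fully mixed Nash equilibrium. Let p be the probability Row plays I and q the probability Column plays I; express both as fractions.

p = 2/3, q = 1/3

In a mixed NE each player is indifferent between their pure strategies, so the opponent's mix sets the indifference.
Column indifferent between I and II: p·(-1) + (1−p)·0 = p·(-3) + (1−p)·4 ⟹ 0 + (-1)p = 4 + (-7)p ⟹ p = 2/3.
Row indifferent between I and II: q·(-1) + (1−q)·1 = q·3 + (1−q)·(-1) ⟹ 1 + (-2)q = (-1) + 4q ⟹ q = 1/3.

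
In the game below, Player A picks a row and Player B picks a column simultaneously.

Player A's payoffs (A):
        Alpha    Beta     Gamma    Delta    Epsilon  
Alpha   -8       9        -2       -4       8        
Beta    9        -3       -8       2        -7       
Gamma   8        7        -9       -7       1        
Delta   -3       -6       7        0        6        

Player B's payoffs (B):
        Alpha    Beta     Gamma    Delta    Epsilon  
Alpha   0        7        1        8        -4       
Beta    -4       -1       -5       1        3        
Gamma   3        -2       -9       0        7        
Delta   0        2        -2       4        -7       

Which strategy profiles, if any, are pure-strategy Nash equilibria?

None

Check mutual best responses: a cell is a NE iff neither player can gain by unilaterally deviating.
Player A's best responses — vs Alpha: Beta (payoff 9); vs Beta: Alpha (payoff 9); vs Gamma: Delta (payoff 7); vs Delta: Beta (payoff 2); vs Epsilon: Alpha (payoff 8).
Player B's best responses — vs Alpha: Delta (payoff 8); vs Beta: Epsilon (payoff 3); vs Gamma: Epsilon (payoff 7); vs Delta: Delta (payoff 4).
No cell has both players best-responding. For instance, Player A's best reply to Beta is Alpha, but against Alpha Player B prefers Delta over Beta.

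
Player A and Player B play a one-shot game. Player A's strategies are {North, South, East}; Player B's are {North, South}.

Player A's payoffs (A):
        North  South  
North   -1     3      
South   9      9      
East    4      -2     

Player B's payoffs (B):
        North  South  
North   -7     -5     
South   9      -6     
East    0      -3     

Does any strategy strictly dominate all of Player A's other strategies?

South

Check whether one of Player A's strategies beats all alternatives regardless of what the opponent does.
South strictly dominates: vs North: 9 > each of {-1, 4}; vs South: 9 > each of {3, -2}.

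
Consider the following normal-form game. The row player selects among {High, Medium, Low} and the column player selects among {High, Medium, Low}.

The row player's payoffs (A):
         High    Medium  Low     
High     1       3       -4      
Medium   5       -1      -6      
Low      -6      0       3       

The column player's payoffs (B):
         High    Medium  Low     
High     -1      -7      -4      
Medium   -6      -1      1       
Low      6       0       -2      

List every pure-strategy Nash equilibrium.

A profile is a Nash equilibrium when each player is best-responding to the other.
The row player's best responses — vs High: Medium (payoff 5); vs Medium: High (payoff 3); vs Low: Low (payoff 3).
The column player's best responses — vs High: High (payoff -1); vs Medium: Low (payoff 1); vs Low: High (payoff 6).
No cell has both players best-responding. For instance, the row player's best reply to Medium is High, but against High the column player prefers High over Medium.

No pure-strategy Nash equilibrium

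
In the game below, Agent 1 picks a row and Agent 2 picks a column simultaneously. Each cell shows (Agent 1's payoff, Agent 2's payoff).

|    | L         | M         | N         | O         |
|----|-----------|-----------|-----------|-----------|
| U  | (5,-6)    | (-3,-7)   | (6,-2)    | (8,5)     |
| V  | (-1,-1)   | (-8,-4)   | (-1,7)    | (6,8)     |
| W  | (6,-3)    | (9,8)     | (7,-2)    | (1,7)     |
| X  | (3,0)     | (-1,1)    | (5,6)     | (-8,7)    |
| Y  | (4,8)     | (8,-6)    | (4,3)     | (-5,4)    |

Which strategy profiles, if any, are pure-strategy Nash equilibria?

(U, O) and (W, M)

Find each player's best response to every opponent strategy; NE are the intersections.
Agent 1's best responses — vs L: W (payoff 6); vs M: W (payoff 9); vs N: W (payoff 7); vs O: U (payoff 8).
Agent 2's best responses — vs U: O (payoff 5); vs V: O (payoff 8); vs W: M (payoff 8); vs X: O (payoff 7); vs Y: L (payoff 8).
Mutual best responses occur at (U, O) and (W, M); at each, neither player gains by switching.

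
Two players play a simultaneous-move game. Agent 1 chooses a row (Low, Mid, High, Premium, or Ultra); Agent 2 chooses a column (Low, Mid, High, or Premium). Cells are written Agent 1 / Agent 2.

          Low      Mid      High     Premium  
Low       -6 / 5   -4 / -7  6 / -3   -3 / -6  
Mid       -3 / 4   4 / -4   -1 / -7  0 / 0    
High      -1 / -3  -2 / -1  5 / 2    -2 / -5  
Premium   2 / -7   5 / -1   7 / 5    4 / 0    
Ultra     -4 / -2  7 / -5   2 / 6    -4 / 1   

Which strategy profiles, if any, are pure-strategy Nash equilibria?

Find each player's best response to every opponent strategy; NE are the intersections.
Agent 1's best responses — vs Low: Premium (payoff 2); vs Mid: Ultra (payoff 7); vs High: Premium (payoff 7); vs Premium: Premium (payoff 4).
Agent 2's best responses — vs Low: Low (payoff 5); vs Mid: Low (payoff 4); vs High: High (payoff 2); vs Premium: High (payoff 5); vs Ultra: High (payoff 6).
The only mutual best response is (Premium, High); neither player gains by switching there.

(Premium, High)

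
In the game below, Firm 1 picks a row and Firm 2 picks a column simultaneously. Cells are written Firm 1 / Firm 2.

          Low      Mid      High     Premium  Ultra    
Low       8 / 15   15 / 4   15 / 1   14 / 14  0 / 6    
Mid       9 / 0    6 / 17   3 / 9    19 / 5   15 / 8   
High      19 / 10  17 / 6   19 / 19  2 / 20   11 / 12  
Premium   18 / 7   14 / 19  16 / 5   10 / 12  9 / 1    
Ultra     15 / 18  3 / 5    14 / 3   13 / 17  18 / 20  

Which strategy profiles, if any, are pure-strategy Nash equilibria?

(Ultra, Ultra)

Find each player's best response to every opponent strategy; NE are the intersections.
Firm 1's best responses — vs Low: High (payoff 19); vs Mid: High (payoff 17); vs High: High (payoff 19); vs Premium: Mid (payoff 19); vs Ultra: Ultra (payoff 18).
Firm 2's best responses — vs Low: Low (payoff 15); vs Mid: Mid (payoff 17); vs High: Premium (payoff 20); vs Premium: Mid (payoff 19); vs Ultra: Ultra (payoff 20).
The only mutual best response is (Ultra, Ultra); neither player gains by switching there.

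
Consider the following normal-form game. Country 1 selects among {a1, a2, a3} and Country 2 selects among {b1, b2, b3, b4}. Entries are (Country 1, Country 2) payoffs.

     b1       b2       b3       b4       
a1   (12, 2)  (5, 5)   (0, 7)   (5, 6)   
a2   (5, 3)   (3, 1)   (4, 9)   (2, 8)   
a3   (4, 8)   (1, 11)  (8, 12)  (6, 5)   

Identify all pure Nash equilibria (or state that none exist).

Find each player's best response to every opponent strategy; NE are the intersections.
Country 1's best responses — vs b1: a1 (payoff 12); vs b2: a1 (payoff 5); vs b3: a3 (payoff 8); vs b4: a3 (payoff 6).
Country 2's best responses — vs a1: b3 (payoff 7); vs a2: b3 (payoff 9); vs a3: b3 (payoff 12).
The only mutual best response is (a3, b3); neither player gains by switching there.

(a3, b3)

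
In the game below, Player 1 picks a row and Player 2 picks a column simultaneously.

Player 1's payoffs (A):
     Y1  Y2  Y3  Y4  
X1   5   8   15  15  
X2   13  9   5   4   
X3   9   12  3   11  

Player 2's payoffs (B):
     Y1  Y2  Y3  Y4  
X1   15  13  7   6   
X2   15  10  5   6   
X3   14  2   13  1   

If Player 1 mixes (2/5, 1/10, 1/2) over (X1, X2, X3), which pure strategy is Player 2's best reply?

Y1

Compute Player 2's expected payoff from each pure strategy against the given mix.
Y1: (2/5)·15 + (1/10)·15 + (1/2)·14 = 29/2
Y2: (2/5)·13 + (1/10)·10 + (1/2)·2 = 36/5
Y3: (2/5)·7 + (1/10)·5 + (1/2)·13 = 49/5
Y4: (2/5)·6 + (1/10)·6 + (1/2)·1 = 7/2
Highest expected payoff is 29/2, from Y1.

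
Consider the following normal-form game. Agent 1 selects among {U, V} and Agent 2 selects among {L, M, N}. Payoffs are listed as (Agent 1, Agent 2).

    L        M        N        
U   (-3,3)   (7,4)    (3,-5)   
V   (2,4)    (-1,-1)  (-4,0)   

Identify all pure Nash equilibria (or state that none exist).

(U, M) and (V, L)

Find each player's best response to every opponent strategy; NE are the intersections.
Agent 1's best responses — vs L: V (payoff 2); vs M: U (payoff 7); vs N: U (payoff 3).
Agent 2's best responses — vs U: M (payoff 4); vs V: L (payoff 4).
Mutual best responses occur at (U, M) and (V, L); at each, neither player gains by switching.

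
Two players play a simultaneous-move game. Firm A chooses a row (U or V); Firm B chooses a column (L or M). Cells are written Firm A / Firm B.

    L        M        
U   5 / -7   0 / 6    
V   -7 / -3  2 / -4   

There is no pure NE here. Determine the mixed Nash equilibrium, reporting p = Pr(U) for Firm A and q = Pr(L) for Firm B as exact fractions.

p = 1/14, q = 1/7

Each player's mixing probability is pinned down by making the *other* player indifferent.
Firm B indifferent between L and M: p·(-7) + (1−p)·(-3) = p·6 + (1−p)·(-4) ⟹ (-3) + (-4)p = (-4) + 10p ⟹ p = 1/14.
Firm A indifferent between U and V: q·5 + (1−q)·0 = q·(-7) + (1−q)·2 ⟹ 0 + 5q = 2 + (-9)q ⟹ q = 1/7.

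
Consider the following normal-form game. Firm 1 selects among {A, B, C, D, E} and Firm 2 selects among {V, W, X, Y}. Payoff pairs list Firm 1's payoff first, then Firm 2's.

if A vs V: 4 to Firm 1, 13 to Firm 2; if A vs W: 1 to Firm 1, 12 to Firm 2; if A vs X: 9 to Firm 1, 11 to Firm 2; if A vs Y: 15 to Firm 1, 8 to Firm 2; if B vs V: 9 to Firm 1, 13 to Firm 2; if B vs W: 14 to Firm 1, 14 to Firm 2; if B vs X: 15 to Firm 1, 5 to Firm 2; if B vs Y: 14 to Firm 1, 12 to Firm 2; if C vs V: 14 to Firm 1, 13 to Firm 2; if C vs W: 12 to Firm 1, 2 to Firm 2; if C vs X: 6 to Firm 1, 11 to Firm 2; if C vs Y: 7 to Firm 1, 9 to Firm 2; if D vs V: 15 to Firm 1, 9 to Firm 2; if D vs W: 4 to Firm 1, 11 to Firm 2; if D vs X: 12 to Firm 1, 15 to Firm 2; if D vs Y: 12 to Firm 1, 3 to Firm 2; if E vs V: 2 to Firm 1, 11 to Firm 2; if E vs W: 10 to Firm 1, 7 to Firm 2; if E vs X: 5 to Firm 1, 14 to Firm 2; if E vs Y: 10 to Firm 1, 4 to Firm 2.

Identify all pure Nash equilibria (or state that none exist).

(B, W)

Check mutual best responses: a cell is a NE iff neither player can gain by unilaterally deviating.
Firm 1's best responses — vs V: D (payoff 15); vs W: B (payoff 14); vs X: B (payoff 15); vs Y: A (payoff 15).
Firm 2's best responses — vs A: V (payoff 13); vs B: W (payoff 14); vs C: V (payoff 13); vs D: X (payoff 15); vs E: X (payoff 14).
The only mutual best response is (B, W); neither player gains by switching there.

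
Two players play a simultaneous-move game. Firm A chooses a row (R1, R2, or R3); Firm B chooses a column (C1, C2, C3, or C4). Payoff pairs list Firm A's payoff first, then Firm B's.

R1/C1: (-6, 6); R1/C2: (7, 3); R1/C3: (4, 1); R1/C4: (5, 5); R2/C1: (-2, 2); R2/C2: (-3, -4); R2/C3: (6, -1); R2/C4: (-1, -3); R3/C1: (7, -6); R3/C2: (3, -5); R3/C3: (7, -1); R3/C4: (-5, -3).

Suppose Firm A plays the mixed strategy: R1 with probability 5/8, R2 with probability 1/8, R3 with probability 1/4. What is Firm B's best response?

C1

Firm B's best reply maximizes expected payoff against the mix.
C1: (5/8)·6 + (1/8)·2 + (1/4)·(-6) = 5/2
C2: (5/8)·3 + (1/8)·(-4) + (1/4)·(-5) = 1/8
C3: (5/8)·1 + (1/8)·(-1) + (1/4)·(-1) = 1/4
C4: (5/8)·5 + (1/8)·(-3) + (1/4)·(-3) = 2
Highest expected payoff is 5/2, from C1.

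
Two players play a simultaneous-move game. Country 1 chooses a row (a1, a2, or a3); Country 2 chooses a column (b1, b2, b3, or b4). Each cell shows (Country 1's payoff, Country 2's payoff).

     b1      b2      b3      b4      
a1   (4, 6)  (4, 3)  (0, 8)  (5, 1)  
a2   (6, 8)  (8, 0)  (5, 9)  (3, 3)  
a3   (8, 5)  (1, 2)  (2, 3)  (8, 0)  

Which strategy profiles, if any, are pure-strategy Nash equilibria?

Find each player's best response to every opponent strategy; NE are the intersections.
Country 1's best responses — vs b1: a3 (payoff 8); vs b2: a2 (payoff 8); vs b3: a2 (payoff 5); vs b4: a3 (payoff 8).
Country 2's best responses — vs a1: b3 (payoff 8); vs a2: b3 (payoff 9); vs a3: b1 (payoff 5).
Mutual best responses occur at (a2, b3) and (a3, b1); at each, neither player gains by switching.

(a2, b3) and (a3, b1)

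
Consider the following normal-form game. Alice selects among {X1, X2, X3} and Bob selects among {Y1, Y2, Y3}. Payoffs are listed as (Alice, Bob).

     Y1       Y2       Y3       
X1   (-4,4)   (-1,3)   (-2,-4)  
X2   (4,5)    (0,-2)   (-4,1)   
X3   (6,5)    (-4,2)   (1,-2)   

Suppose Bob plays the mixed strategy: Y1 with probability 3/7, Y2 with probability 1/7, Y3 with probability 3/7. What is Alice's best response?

X3

Alice's best reply maximizes expected payoff against the mix.
X1: (3/7)·(-4) + (1/7)·(-1) + (3/7)·(-2) = -19/7
X2: (3/7)·4 + (1/7)·0 + (3/7)·(-4) = 0
X3: (3/7)·6 + (1/7)·(-4) + (3/7)·1 = 17/7
Highest expected payoff is 17/7, from X3.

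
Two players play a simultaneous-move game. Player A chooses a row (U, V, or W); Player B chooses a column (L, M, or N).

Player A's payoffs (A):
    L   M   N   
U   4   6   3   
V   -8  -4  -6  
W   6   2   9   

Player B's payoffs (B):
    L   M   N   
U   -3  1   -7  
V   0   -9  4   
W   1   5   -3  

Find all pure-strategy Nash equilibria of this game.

Find each player's best response to every opponent strategy; NE are the intersections.
Player A's best responses — vs L: W (payoff 6); vs M: U (payoff 6); vs N: W (payoff 9).
Player B's best responses — vs U: M (payoff 1); vs V: N (payoff 4); vs W: M (payoff 5).
The only mutual best response is (U, M); neither player gains by switching there.

(U, M)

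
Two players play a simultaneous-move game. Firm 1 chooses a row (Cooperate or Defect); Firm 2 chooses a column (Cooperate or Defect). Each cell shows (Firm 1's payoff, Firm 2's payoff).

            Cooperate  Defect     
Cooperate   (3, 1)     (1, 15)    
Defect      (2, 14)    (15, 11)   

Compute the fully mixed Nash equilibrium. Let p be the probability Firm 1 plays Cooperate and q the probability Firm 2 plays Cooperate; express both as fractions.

Each player's mixing probability is pinned down by making the *other* player indifferent.
Firm 2 indifferent between Cooperate and Defect: p·1 + (1−p)·14 = p·15 + (1−p)·11 ⟹ 14 + (-13)p = 11 + 4p ⟹ p = 3/17.
Firm 1 indifferent between Cooperate and Defect: q·3 + (1−q)·1 = q·2 + (1−q)·15 ⟹ 1 + 2q = 15 + (-13)q ⟹ q = 14/15.

p = 3/17, q = 14/15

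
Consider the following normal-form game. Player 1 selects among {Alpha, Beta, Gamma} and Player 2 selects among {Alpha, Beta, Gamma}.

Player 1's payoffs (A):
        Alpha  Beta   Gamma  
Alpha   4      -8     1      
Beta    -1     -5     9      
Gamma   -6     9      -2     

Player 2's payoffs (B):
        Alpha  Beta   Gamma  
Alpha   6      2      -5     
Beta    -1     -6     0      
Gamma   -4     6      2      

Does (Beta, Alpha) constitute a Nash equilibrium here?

Holding Player 2 at Alpha: Player 1 gets -1 from Beta but could get 4 by switching to Alpha. Player 1 has a profitable deviation.

No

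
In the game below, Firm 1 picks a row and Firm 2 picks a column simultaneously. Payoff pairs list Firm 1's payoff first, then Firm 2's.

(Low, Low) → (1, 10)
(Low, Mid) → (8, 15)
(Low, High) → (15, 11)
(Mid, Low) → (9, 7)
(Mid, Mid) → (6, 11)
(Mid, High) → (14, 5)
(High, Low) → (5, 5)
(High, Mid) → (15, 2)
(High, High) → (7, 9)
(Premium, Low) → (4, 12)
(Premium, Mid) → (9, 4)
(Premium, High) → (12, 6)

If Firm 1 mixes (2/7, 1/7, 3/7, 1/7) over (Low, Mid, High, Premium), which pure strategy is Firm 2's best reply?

High

Firm 2's best reply maximizes expected payoff against the mix.
Low: (2/7)·10 + (1/7)·7 + (3/7)·5 + (1/7)·12 = 54/7
Mid: (2/7)·15 + (1/7)·11 + (3/7)·2 + (1/7)·4 = 51/7
High: (2/7)·11 + (1/7)·5 + (3/7)·9 + (1/7)·6 = 60/7
Highest expected payoff is 60/7, from High.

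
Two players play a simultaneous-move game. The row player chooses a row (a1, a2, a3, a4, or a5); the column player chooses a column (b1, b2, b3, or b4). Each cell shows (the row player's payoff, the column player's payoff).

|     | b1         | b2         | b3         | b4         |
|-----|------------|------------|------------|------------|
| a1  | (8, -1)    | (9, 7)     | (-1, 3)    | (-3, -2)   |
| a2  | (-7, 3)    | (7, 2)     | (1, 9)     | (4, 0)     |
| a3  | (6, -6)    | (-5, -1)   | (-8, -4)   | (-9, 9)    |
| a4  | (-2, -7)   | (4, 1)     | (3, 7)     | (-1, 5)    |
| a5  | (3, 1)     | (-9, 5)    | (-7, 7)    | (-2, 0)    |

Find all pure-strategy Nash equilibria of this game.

(a1, b2) and (a4, b3)

Check mutual best responses: a cell is a NE iff neither player can gain by unilaterally deviating.
The row player's best responses — vs b1: a1 (payoff 8); vs b2: a1 (payoff 9); vs b3: a4 (payoff 3); vs b4: a2 (payoff 4).
The column player's best responses — vs a1: b2 (payoff 7); vs a2: b3 (payoff 9); vs a3: b4 (payoff 9); vs a4: b3 (payoff 7); vs a5: b3 (payoff 7).
Mutual best responses occur at (a1, b2) and (a4, b3); at each, neither player gains by switching.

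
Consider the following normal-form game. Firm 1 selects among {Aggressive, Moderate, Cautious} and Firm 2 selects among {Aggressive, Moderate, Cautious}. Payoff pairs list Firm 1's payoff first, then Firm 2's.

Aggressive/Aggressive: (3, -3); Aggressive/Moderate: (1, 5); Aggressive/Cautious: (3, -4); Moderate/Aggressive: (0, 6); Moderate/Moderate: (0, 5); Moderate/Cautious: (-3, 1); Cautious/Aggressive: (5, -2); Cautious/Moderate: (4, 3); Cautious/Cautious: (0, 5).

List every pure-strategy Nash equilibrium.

A profile is a Nash equilibrium when each player is best-responding to the other.
Firm 1's best responses — vs Aggressive: Cautious (payoff 5); vs Moderate: Cautious (payoff 4); vs Cautious: Aggressive (payoff 3).
Firm 2's best responses — vs Aggressive: Moderate (payoff 5); vs Moderate: Aggressive (payoff 6); vs Cautious: Cautious (payoff 5).
No cell has both players best-responding. For instance, Firm 1's best reply to Cautious is Aggressive, but against Aggressive Firm 2 prefers Moderate over Cautious.

No pure-strategy Nash equilibrium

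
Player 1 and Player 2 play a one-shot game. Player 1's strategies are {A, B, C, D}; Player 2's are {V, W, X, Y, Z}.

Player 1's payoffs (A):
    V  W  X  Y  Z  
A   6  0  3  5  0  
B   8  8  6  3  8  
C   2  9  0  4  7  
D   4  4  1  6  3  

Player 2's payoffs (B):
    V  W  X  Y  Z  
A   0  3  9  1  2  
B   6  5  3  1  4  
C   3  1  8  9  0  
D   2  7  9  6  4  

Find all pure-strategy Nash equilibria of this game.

(B, V)

Check mutual best responses: a cell is a NE iff neither player can gain by unilaterally deviating.
Player 1's best responses — vs V: B (payoff 8); vs W: C (payoff 9); vs X: B (payoff 6); vs Y: D (payoff 6); vs Z: B (payoff 8).
Player 2's best responses — vs A: X (payoff 9); vs B: V (payoff 6); vs C: Y (payoff 9); vs D: X (payoff 9).
The only mutual best response is (B, V); neither player gains by switching there.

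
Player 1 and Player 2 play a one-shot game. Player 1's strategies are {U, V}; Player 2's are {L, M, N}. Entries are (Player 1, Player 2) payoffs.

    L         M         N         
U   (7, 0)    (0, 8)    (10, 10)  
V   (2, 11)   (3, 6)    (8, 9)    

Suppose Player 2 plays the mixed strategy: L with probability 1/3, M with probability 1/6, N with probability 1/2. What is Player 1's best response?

U

Compute Player 1's expected payoff from each pure strategy against the given mix.
U: (1/3)·7 + (1/6)·0 + (1/2)·10 = 22/3
V: (1/3)·2 + (1/6)·3 + (1/2)·8 = 31/6
Highest expected payoff is 22/3, from U.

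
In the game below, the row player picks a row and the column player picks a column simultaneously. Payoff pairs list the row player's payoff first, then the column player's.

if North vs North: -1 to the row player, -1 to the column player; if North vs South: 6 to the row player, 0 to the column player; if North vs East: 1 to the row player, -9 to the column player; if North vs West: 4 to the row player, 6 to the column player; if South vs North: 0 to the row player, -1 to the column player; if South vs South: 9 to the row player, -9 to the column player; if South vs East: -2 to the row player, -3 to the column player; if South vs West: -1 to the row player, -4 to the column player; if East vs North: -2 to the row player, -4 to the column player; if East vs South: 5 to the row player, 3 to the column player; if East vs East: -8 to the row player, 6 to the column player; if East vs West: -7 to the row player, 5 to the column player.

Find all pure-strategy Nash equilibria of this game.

Check mutual best responses: a cell is a NE iff neither player can gain by unilaterally deviating.
The row player's best responses — vs North: South (payoff 0); vs South: South (payoff 9); vs East: North (payoff 1); vs West: North (payoff 4).
The column player's best responses — vs North: West (payoff 6); vs South: North (payoff -1); vs East: East (payoff 6).
Mutual best responses occur at (North, West) and (South, North); at each, neither player gains by switching.

(North, West) and (South, North)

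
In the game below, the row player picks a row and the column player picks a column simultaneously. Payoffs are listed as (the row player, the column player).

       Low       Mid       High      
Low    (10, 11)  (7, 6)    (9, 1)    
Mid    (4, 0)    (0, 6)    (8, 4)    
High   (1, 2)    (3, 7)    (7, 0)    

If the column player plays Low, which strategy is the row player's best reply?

With the column player fixed at Low, the row player's payoffs are: Low → 10, Mid → 4, High → 1.
The maximum is 10, achieved by Low.

Low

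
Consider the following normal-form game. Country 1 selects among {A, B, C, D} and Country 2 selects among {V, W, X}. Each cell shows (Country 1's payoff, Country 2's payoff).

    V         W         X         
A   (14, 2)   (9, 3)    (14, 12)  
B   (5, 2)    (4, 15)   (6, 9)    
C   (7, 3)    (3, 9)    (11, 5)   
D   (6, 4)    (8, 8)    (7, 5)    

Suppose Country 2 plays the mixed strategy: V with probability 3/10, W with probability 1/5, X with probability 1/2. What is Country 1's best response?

A

Country 1's best reply maximizes expected payoff against the mix.
A: (3/10)·14 + (1/5)·9 + (1/2)·14 = 13
B: (3/10)·5 + (1/5)·4 + (1/2)·6 = 53/10
C: (3/10)·7 + (1/5)·3 + (1/2)·11 = 41/5
D: (3/10)·6 + (1/5)·8 + (1/2)·7 = 69/10
Highest expected payoff is 13, from A.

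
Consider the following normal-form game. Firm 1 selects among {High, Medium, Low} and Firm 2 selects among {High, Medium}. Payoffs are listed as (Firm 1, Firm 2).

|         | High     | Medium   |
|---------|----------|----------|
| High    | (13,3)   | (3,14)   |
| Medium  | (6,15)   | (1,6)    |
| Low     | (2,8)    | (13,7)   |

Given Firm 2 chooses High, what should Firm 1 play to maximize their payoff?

With Firm 2 fixed at High, Firm 1's payoffs are: High → 13, Medium → 6, Low → 2.
The maximum is 13, achieved by High.

High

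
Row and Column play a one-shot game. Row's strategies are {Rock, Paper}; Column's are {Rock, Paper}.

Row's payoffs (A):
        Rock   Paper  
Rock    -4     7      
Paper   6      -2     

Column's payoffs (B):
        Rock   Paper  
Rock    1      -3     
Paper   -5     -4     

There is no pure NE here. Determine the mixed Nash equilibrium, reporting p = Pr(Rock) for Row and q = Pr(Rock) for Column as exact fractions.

In a mixed NE each player is indifferent between their pure strategies, so the opponent's mix sets the indifference.
Column indifferent between Rock and Paper: p·1 + (1−p)·(-5) = p·(-3) + (1−p)·(-4) ⟹ (-5) + 6p = (-4) + 1p ⟹ p = 1/5.
Row indifferent between Rock and Paper: q·(-4) + (1−q)·7 = q·6 + (1−q)·(-2) ⟹ 7 + (-11)q = (-2) + 8q ⟹ q = 9/19.

p = 1/5, q = 9/19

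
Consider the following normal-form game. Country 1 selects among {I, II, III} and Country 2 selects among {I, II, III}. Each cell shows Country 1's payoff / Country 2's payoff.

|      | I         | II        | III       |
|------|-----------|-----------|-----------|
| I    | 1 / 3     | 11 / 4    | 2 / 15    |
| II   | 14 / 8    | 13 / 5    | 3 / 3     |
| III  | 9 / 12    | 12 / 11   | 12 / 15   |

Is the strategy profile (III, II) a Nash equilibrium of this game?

No

Holding Country 2 at II: Country 1 gets 12 from III but could get 13 by switching to II. Country 1 has a profitable deviation.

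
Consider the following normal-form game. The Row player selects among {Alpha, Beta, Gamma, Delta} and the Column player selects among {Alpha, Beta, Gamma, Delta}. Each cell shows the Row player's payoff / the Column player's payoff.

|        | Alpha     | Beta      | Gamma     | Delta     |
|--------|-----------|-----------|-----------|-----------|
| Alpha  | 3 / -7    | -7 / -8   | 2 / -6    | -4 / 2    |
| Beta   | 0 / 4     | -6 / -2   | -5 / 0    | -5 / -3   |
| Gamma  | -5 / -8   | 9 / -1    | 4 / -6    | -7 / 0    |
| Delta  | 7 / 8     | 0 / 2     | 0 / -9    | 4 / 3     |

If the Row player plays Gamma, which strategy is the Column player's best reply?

With the Row player fixed at Gamma, the Column player's payoffs are: Alpha → -8, Beta → -1, Gamma → -6, Delta → 0.
The maximum is 0, achieved by Delta.

Delta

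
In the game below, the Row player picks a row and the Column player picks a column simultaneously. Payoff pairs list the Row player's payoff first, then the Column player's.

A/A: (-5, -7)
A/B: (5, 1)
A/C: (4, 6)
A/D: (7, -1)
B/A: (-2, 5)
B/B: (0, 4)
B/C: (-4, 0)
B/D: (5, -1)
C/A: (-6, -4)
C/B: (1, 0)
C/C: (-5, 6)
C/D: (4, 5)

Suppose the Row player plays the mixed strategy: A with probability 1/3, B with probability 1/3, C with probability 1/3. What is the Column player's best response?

Compute the Column player's expected payoff from each pure strategy against the given mix.
A: (1/3)·(-7) + (1/3)·5 + (1/3)·(-4) = -2
B: (1/3)·1 + (1/3)·4 + (1/3)·0 = 5/3
C: (1/3)·6 + (1/3)·0 + (1/3)·6 = 4
D: (1/3)·(-1) + (1/3)·(-1) + (1/3)·5 = 1
Highest expected payoff is 4, from C.

C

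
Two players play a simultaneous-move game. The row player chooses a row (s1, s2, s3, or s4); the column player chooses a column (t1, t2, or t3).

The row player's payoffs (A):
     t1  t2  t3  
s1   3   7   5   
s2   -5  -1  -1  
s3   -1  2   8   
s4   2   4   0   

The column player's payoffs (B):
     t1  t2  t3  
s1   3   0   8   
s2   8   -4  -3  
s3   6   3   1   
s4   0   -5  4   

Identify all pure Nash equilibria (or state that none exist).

No pure-strategy Nash equilibrium

A profile is a Nash equilibrium when each player is best-responding to the other.
The row player's best responses — vs t1: s1 (payoff 3); vs t2: s1 (payoff 7); vs t3: s3 (payoff 8).
The column player's best responses — vs s1: t3 (payoff 8); vs s2: t1 (payoff 8); vs s3: t1 (payoff 6); vs s4: t3 (payoff 4).
No cell has both players best-responding. For instance, the row player's best reply to t3 is s3, but against s3 the column player prefers t1 over t3.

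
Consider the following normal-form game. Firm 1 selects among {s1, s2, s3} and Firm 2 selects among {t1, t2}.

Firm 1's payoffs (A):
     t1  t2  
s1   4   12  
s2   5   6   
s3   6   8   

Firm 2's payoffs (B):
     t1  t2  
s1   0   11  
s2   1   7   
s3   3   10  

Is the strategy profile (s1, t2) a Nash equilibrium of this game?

Yes

Holding Firm 2 at t2: Firm 1 gets 12 from s1, versus 6 from s2, 8 from s3. No profitable deviation for Firm 1.
Holding Firm 1 at s1: Firm 2 gets 11 from t2, versus 0 from t1. No profitable deviation for Firm 2 either.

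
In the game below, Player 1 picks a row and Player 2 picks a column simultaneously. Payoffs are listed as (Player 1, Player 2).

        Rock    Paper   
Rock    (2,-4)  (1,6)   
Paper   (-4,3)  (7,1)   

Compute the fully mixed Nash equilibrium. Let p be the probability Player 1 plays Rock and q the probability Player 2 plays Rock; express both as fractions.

p = 1/6, q = 1/2

Each player's mixing probability is pinned down by making the *other* player indifferent.
Player 2 indifferent between Rock and Paper: p·(-4) + (1−p)·3 = p·6 + (1−p)·1 ⟹ 3 + (-7)p = 1 + 5p ⟹ p = 1/6.
Player 1 indifferent between Rock and Paper: q·2 + (1−q)·1 = q·(-4) + (1−q)·7 ⟹ 1 + 1q = 7 + (-11)q ⟹ q = 1/2.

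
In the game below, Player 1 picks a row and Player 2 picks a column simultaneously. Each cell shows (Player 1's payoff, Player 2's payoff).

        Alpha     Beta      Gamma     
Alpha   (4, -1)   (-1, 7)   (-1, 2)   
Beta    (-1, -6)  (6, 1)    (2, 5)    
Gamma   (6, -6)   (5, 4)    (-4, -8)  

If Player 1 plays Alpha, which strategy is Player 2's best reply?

With Player 1 fixed at Alpha, Player 2's payoffs are: Alpha → -1, Beta → 7, Gamma → 2.
The maximum is 7, achieved by Beta.

Beta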